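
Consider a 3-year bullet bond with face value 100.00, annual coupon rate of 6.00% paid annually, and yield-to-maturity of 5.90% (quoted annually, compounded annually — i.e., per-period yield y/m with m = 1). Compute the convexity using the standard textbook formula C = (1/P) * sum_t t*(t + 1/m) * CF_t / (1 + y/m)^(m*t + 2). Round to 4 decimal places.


Answer: Convexity = 9.9108

Derivation:
Coupon per period c = face * coupon_rate / m = 6.000000
Periods per year m = 1; per-period yield y/m = 0.059000
Number of cashflows N = 3
Cashflows (t years, CF_t, discount factor 1/(1+y/m)^(m*t), PV):
  t = 1.0000: CF_t = 6.000000, DF = 0.944287, PV = 5.665722
  t = 2.0000: CF_t = 6.000000, DF = 0.891678, PV = 5.350068
  t = 3.0000: CF_t = 106.000000, DF = 0.842000, PV = 89.252006
Price P = sum_t PV_t = 100.267797
Convexity numerator sum_t t*(t + 1/m) * CF_t / (1+y/m)^(m*t + 2):
  t = 1.0000: term = 10.104001
  t = 2.0000: term = 28.623231
  t = 3.0000: term = 955.008662
Convexity = (1/P) * sum = 993.735894 / 100.267797 = 9.910818


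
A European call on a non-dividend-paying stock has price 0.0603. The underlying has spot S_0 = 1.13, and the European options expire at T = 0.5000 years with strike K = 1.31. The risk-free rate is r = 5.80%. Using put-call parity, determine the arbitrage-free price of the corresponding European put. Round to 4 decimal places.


Put-call parity: C - P = S_0 * exp(-qT) - K * exp(-rT).
S_0 * exp(-qT) = 1.1300 * 1.00000000 = 1.13000000
K * exp(-rT) = 1.3100 * 0.97141646 = 1.27255557
P = C - S*exp(-qT) + K*exp(-rT)
P = 0.0603 - 1.13000000 + 1.27255557 = 0.2029

Answer: Put price = 0.2029


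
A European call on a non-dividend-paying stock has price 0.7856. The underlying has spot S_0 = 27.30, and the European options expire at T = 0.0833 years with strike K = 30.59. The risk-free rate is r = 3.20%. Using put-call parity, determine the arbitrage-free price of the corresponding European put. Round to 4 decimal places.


Answer: Put price = 3.9942

Derivation:
Put-call parity: C - P = S_0 * exp(-qT) - K * exp(-rT).
S_0 * exp(-qT) = 27.3000 * 1.00000000 = 27.30000000
K * exp(-rT) = 30.5900 * 0.99733795 = 30.50856788
P = C - S*exp(-qT) + K*exp(-rT)
P = 0.7856 - 27.30000000 + 30.50856788 = 3.9942


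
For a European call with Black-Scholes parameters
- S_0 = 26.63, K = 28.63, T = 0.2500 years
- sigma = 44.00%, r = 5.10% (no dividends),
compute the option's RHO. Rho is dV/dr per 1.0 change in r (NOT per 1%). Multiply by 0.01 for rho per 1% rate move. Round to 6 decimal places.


Answer: Rho = 2.484149

Derivation:
d1 = -0.1612123604; d2 = -0.3812123604
phi(d1) = 0.3937916779; exp(-qT) = 1.0000000000; exp(-rT) = 0.9873309369
N(d2) = 0.3515228391
Rho = K*T*exp(-rT)*N(d2) = 28.6300 * 0.2500 * 0.9873309369 * 0.3515228391 = 2.484149


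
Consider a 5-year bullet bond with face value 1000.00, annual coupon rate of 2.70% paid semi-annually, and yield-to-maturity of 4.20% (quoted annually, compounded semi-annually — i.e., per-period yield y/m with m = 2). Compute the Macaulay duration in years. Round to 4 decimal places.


Answer: Macaulay duration = 4.6980 years

Derivation:
Coupon per period c = face * coupon_rate / m = 13.500000
Periods per year m = 2; per-period yield y/m = 0.021000
Number of cashflows N = 10
Cashflows (t years, CF_t, discount factor 1/(1+y/m)^(m*t), PV):
  t = 0.5000: CF_t = 13.500000, DF = 0.979432, PV = 13.222331
  t = 1.0000: CF_t = 13.500000, DF = 0.959287, PV = 12.950373
  t = 1.5000: CF_t = 13.500000, DF = 0.939556, PV = 12.684009
  t = 2.0000: CF_t = 13.500000, DF = 0.920231, PV = 12.423123
  t = 2.5000: CF_t = 13.500000, DF = 0.901304, PV = 12.167604
  t = 3.0000: CF_t = 13.500000, DF = 0.882766, PV = 11.917340
  t = 3.5000: CF_t = 13.500000, DF = 0.864609, PV = 11.672223
  t = 4.0000: CF_t = 13.500000, DF = 0.846826, PV = 11.432148
  t = 4.5000: CF_t = 13.500000, DF = 0.829408, PV = 11.197011
  t = 5.0000: CF_t = 1013.500000, DF = 0.812349, PV = 823.315577
Price P = sum_t PV_t = 932.981738
Macaulay numerator sum_t t * PV_t:
  t * PV_t at t = 0.5000: 6.611166
  t * PV_t at t = 1.0000: 12.950373
  t * PV_t at t = 1.5000: 19.026014
  t * PV_t at t = 2.0000: 24.846247
  t * PV_t at t = 2.5000: 30.419009
  t * PV_t at t = 3.0000: 35.752019
  t * PV_t at t = 3.5000: 40.852780
  t * PV_t at t = 4.0000: 45.728591
  t * PV_t at t = 4.5000: 50.386548
  t * PV_t at t = 5.0000: 4116.577884
Macaulay duration D = (sum_t t * PV_t) / P = 4383.150631 / 932.981738 = 4.698003


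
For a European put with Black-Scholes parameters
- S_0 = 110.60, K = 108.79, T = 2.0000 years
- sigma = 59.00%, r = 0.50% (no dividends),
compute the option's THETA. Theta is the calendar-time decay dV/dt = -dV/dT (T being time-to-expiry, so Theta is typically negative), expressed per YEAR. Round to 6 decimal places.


d1 = 0.4489536855; d2 = -0.3854323163
phi(d1) = 0.3606965561; exp(-qT) = 1.0000000000; exp(-rT) = 0.9900498337
Theta = -S*exp(-qT)*phi(d1)*sigma/(2*sqrt(T)) + r*K*exp(-rT)*N(-d2) - q*S*exp(-qT)*N(-d1)
N(-d1) = 0.3267325336; N(-d2) = 0.6500414282; sqrt(T) = 1.4142135624
Term 1 = -110.6000 * 1.0000000000 * 0.3606965561 * 0.5900 / (2 * 1.4142135624) = -8.3215483494
Term 2 = 0.0050 * 108.7900 * 0.9900498337 * 0.6500414282 = 0.3500717552
Term 3 = 0 (no dividend yield, q = 0)
Theta = -8.3215483494 + (0.3500717552) + (0.0000000000) = -7.971477

Answer: Theta = -7.971477


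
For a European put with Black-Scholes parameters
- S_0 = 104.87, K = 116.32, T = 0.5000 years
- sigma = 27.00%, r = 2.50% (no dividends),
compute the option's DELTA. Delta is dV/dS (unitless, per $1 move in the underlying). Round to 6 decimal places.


d1 = -0.3818299410; d2 = -0.5727487719
phi(d1) = 0.3708952560; exp(-qT) = 1.0000000000; exp(-rT) = 0.9875778005
N(-d1) = 0.6487062456
Delta = -exp(-qT) * N(-d1) = -1.0000000000 * 0.6487062456 = -0.648706

Answer: Delta = -0.648706


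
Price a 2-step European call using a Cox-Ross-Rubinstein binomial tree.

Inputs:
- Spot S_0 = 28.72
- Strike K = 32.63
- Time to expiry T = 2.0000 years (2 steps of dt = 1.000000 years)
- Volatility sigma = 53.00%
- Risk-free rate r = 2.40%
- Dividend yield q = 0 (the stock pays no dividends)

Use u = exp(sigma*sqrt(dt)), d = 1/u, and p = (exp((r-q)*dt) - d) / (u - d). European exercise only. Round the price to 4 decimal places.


Answer: Price = V(0,0) = 7.3770

Derivation:
dt = T/N = 1.000000
u = exp(sigma*sqrt(dt)) = 1.698932; d = 1/u = 0.588605
p = (exp((r-q)*dt) - d) / (u - d) = 0.392394
Discount per step: exp(-r*dt) = 0.976286
Stock lattice S(k, i) with i counting down-moves:
  k=0: S(0,0) = 28.7200
  k=1: S(1,0) = 48.7933; S(1,1) = 16.9047
  k=2: S(2,0) = 82.8966; S(2,1) = 28.7200; S(2,2) = 9.9502
Terminal payoffs V(N, i) = max(S_T - K, 0):
  V(2,0) = 50.266575; V(2,1) = 0.000000; V(2,2) = 0.000000
Backward induction: V(k, i) = exp(-r*dt) * [p * V(k+1, i) + (1-p) * V(k+1, i+1)].
  V(1,0) = exp(-r*dt) * [p*50.266575 + (1-p)*0.000000] = 19.256535
  V(1,1) = exp(-r*dt) * [p*0.000000 + (1-p)*0.000000] = 0.000000
  V(0,0) = exp(-r*dt) * [p*19.256535 + (1-p)*0.000000] = 7.376953


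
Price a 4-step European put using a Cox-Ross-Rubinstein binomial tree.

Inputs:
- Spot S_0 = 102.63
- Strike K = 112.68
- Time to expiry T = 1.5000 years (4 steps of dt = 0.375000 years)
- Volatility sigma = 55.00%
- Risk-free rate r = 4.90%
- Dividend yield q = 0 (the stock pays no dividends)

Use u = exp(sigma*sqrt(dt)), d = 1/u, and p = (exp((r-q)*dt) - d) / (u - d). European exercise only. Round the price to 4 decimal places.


dt = T/N = 0.375000
u = exp(sigma*sqrt(dt)) = 1.400466; d = 1/u = 0.714048
p = (exp((r-q)*dt) - d) / (u - d) = 0.443603
Discount per step: exp(-r*dt) = 0.981793
Stock lattice S(k, i) with i counting down-moves:
  k=0: S(0,0) = 102.6300
  k=1: S(1,0) = 143.7298; S(1,1) = 73.2828
  k=2: S(2,0) = 201.2887; S(2,1) = 102.6300; S(2,2) = 52.3274
  k=3: S(3,0) = 281.8979; S(3,1) = 143.7298; S(3,2) = 73.2828; S(3,3) = 37.3643
  k=4: S(4,0) = 394.7883; S(4,1) = 201.2887; S(4,2) = 102.6300; S(4,3) = 52.3274; S(4,4) = 26.6799
Terminal payoffs V(N, i) = max(K - S_T, 0):
  V(4,0) = 0.000000; V(4,1) = 0.000000; V(4,2) = 10.050000; V(4,3) = 60.352575; V(4,4) = 86.000088
Backward induction: V(k, i) = exp(-r*dt) * [p * V(k+1, i) + (1-p) * V(k+1, i+1)].
  V(3,0) = exp(-r*dt) * [p*0.000000 + (1-p)*0.000000] = 0.000000
  V(3,1) = exp(-r*dt) * [p*0.000000 + (1-p)*10.050000] = 5.489982
  V(3,2) = exp(-r*dt) * [p*10.050000 + (1-p)*60.352575] = 37.345647
  V(3,3) = exp(-r*dt) * [p*60.352575 + (1-p)*86.000088] = 73.264109
  V(2,0) = exp(-r*dt) * [p*0.000000 + (1-p)*5.489982] = 2.998995
  V(2,1) = exp(-r*dt) * [p*5.489982 + (1-p)*37.345647] = 22.791719
  V(2,2) = exp(-r*dt) * [p*37.345647 + (1-p)*73.264109] = 56.286752
  V(1,0) = exp(-r*dt) * [p*2.998995 + (1-p)*22.791719] = 13.756500
  V(1,1) = exp(-r*dt) * [p*22.791719 + (1-p)*56.286752] = 40.673972
  V(0,0) = exp(-r*dt) * [p*13.756500 + (1-p)*40.673972] = 28.210155

Answer: Price = V(0,0) = 28.2102


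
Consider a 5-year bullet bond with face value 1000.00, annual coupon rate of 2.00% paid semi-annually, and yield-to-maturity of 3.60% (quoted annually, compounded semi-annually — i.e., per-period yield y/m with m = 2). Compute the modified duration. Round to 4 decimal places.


Answer: Modified duration = 4.6882

Derivation:
Coupon per period c = face * coupon_rate / m = 10.000000
Periods per year m = 2; per-period yield y/m = 0.018000
Number of cashflows N = 10
Cashflows (t years, CF_t, discount factor 1/(1+y/m)^(m*t), PV):
  t = 0.5000: CF_t = 10.000000, DF = 0.982318, PV = 9.823183
  t = 1.0000: CF_t = 10.000000, DF = 0.964949, PV = 9.649492
  t = 1.5000: CF_t = 10.000000, DF = 0.947887, PV = 9.478872
  t = 2.0000: CF_t = 10.000000, DF = 0.931127, PV = 9.311269
  t = 2.5000: CF_t = 10.000000, DF = 0.914663, PV = 9.146630
  t = 3.0000: CF_t = 10.000000, DF = 0.898490, PV = 8.984902
  t = 3.5000: CF_t = 10.000000, DF = 0.882603, PV = 8.826033
  t = 4.0000: CF_t = 10.000000, DF = 0.866997, PV = 8.669974
  t = 4.5000: CF_t = 10.000000, DF = 0.851667, PV = 8.516673
  t = 5.0000: CF_t = 1010.000000, DF = 0.836608, PV = 844.974482
Price P = sum_t PV_t = 927.381510
First compute Macaulay numerator sum_t t * PV_t:
  t * PV_t at t = 0.5000: 4.911591
  t * PV_t at t = 1.0000: 9.649492
  t * PV_t at t = 1.5000: 14.218308
  t * PV_t at t = 2.0000: 18.622539
  t * PV_t at t = 2.5000: 22.866575
  t * PV_t at t = 3.0000: 26.954705
  t * PV_t at t = 3.5000: 30.891116
  t * PV_t at t = 4.0000: 34.679894
  t * PV_t at t = 4.5000: 38.325031
  t * PV_t at t = 5.0000: 4224.872412
Macaulay duration D = 4425.991663 / 927.381510 = 4.772568
Modified duration = D / (1 + y/m) = 4.772568 / (1 + 0.018000) = 4.688181


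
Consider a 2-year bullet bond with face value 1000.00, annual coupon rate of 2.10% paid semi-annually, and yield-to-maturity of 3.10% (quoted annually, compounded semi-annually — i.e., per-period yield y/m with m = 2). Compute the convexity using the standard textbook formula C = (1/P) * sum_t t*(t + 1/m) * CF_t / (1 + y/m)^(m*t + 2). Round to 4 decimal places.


Coupon per period c = face * coupon_rate / m = 10.500000
Periods per year m = 2; per-period yield y/m = 0.015500
Number of cashflows N = 4
Cashflows (t years, CF_t, discount factor 1/(1+y/m)^(m*t), PV):
  t = 0.5000: CF_t = 10.500000, DF = 0.984737, PV = 10.339734
  t = 1.0000: CF_t = 10.500000, DF = 0.969706, PV = 10.181914
  t = 1.5000: CF_t = 10.500000, DF = 0.954905, PV = 10.026504
  t = 2.0000: CF_t = 1010.500000, DF = 0.940330, PV = 950.203459
Price P = sum_t PV_t = 980.751611
Convexity numerator sum_t t*(t + 1/m) * CF_t / (1+y/m)^(m*t + 2):
  t = 0.5000: term = 5.013252
  t = 1.0000: term = 14.810197
  t = 1.5000: term = 29.168286
  t = 2.0000: term = 4607.090630
Convexity = (1/P) * sum = 4656.082366 / 980.751611 = 4.747463

Answer: Convexity = 4.7475


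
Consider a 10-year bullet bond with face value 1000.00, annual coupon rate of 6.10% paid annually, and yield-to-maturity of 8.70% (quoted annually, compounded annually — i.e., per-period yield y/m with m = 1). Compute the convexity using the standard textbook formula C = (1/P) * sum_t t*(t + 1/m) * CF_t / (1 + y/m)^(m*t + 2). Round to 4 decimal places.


Answer: Convexity = 63.2030

Derivation:
Coupon per period c = face * coupon_rate / m = 61.000000
Periods per year m = 1; per-period yield y/m = 0.087000
Number of cashflows N = 10
Cashflows (t years, CF_t, discount factor 1/(1+y/m)^(m*t), PV):
  t = 1.0000: CF_t = 61.000000, DF = 0.919963, PV = 56.117755
  t = 2.0000: CF_t = 61.000000, DF = 0.846332, PV = 51.626270
  t = 3.0000: CF_t = 61.000000, DF = 0.778595, PV = 47.494268
  t = 4.0000: CF_t = 61.000000, DF = 0.716278, PV = 43.692979
  t = 5.0000: CF_t = 61.000000, DF = 0.658950, PV = 40.195933
  t = 6.0000: CF_t = 61.000000, DF = 0.606209, PV = 36.978779
  t = 7.0000: CF_t = 61.000000, DF = 0.557690, PV = 34.019116
  t = 8.0000: CF_t = 61.000000, DF = 0.513055, PV = 31.296335
  t = 9.0000: CF_t = 61.000000, DF = 0.471991, PV = 28.791477
  t = 10.0000: CF_t = 1061.000000, DF = 0.434215, PV = 460.701836
Price P = sum_t PV_t = 830.914749
Convexity numerator sum_t t*(t + 1/m) * CF_t / (1+y/m)^(m*t + 2):
  t = 1.0000: term = 94.988537
  t = 2.0000: term = 262.157876
  t = 3.0000: term = 482.351197
  t = 4.0000: term = 739.575586
  t = 5.0000: term = 1020.573485
  t = 6.0000: term = 1314.446071
  t = 7.0000: term = 1612.322688
  t = 8.0000: term = 1907.071125
  t = 9.0000: term = 2193.044072
  t = 10.0000: term = 42889.752492
Convexity = (1/P) * sum = 52516.283130 / 830.914749 = 63.202974


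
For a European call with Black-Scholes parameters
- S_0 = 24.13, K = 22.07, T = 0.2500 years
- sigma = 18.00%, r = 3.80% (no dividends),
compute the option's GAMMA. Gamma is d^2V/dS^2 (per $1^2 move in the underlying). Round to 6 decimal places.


Answer: Gamma = 0.095693

Derivation:
d1 = 1.1420739930; d2 = 1.0520739930
phi(d1) = 0.2078154119; exp(-qT) = 1.0000000000; exp(-rT) = 0.9905449824
Gamma = exp(-qT) * phi(d1) / (S * sigma * sqrt(T)) = 1.0000000000 * 0.2078154119 / (24.1300 * 0.1800 * 0.5000000000) = 0.095693


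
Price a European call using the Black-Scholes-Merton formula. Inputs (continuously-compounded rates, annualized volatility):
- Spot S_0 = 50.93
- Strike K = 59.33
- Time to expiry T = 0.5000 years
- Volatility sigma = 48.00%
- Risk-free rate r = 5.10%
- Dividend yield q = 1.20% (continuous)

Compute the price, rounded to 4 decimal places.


Answer: Price = 4.2516

Derivation:
d1 = (ln(S/K) + (r - q + 0.5*sigma^2) * T) / (sigma * sqrt(T)) = -0.22262945
d2 = d1 - sigma * sqrt(T) = -0.56204070
exp(-rT) = 0.97482238; exp(-qT) = 0.99401796
C = S_0 * exp(-qT) * N(d1) - K * exp(-rT) * N(d2)
N(d1) = 0.41191196; N(d2) = 0.28704414
C = 50.9300 * 0.99401796 * 0.41191196 - 59.3300 * 0.97482238 * 0.28704414 = 4.2516


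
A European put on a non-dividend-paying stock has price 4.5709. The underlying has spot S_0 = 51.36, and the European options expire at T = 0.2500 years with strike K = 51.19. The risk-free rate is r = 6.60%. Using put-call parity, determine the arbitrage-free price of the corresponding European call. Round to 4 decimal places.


Put-call parity: C - P = S_0 * exp(-qT) - K * exp(-rT).
S_0 * exp(-qT) = 51.3600 * 1.00000000 = 51.36000000
K * exp(-rT) = 51.1900 * 0.98363538 = 50.35229507
C = P + S*exp(-qT) - K*exp(-rT)
C = 4.5709 + 51.36000000 - 50.35229507 = 5.5786

Answer: Call price = 5.5786


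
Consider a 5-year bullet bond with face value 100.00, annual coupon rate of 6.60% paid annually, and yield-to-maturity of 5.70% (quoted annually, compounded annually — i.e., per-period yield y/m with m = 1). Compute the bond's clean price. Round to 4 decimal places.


Answer: Price = 103.8223

Derivation:
Coupon per period c = face * coupon_rate / m = 6.600000
Periods per year m = 1; per-period yield y/m = 0.057000
Number of cashflows N = 5
Cashflows (t years, CF_t, discount factor 1/(1+y/m)^(m*t), PV):
  t = 1.0000: CF_t = 6.600000, DF = 0.946074, PV = 6.244087
  t = 2.0000: CF_t = 6.600000, DF = 0.895056, PV = 5.907367
  t = 3.0000: CF_t = 6.600000, DF = 0.846789, PV = 5.588805
  t = 4.0000: CF_t = 6.600000, DF = 0.801125, PV = 5.287422
  t = 5.0000: CF_t = 106.600000, DF = 0.757923, PV = 80.794588
Price P = sum_t PV_t = 103.822269


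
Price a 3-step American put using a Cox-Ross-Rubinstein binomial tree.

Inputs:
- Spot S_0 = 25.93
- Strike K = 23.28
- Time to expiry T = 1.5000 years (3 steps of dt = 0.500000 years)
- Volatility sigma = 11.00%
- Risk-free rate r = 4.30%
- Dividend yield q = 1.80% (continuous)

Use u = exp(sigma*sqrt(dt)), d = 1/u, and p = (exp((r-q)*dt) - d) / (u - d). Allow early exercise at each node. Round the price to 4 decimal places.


dt = T/N = 0.500000
u = exp(sigma*sqrt(dt)) = 1.080887; d = 1/u = 0.925166
p = (exp((r-q)*dt) - d) / (u - d) = 0.561340
Discount per step: exp(-r*dt) = 0.978729
Stock lattice S(k, i) with i counting down-moves:
  k=0: S(0,0) = 25.9300
  k=1: S(1,0) = 28.0274; S(1,1) = 23.9896
  k=2: S(2,0) = 30.2944; S(2,1) = 25.9300; S(2,2) = 22.1943
  k=3: S(3,0) = 32.7449; S(3,1) = 28.0274; S(3,2) = 23.9896; S(3,3) = 20.5335
Terminal payoffs V(N, i) = max(K - S_T, 0):
  V(3,0) = 0.000000; V(3,1) = 0.000000; V(3,2) = 0.000000; V(3,3) = 2.746548
Backward induction: V(k, i) = exp(-r*dt) * [p * V(k+1, i) + (1-p) * V(k+1, i+1)]; then take max(V_cont, immediate exercise) for American.
  V(2,0) = exp(-r*dt) * [p*0.000000 + (1-p)*0.000000] = 0.000000; exercise = 0.000000; V(2,0) = max -> 0.000000
  V(2,1) = exp(-r*dt) * [p*0.000000 + (1-p)*0.000000] = 0.000000; exercise = 0.000000; V(2,1) = max -> 0.000000
  V(2,2) = exp(-r*dt) * [p*0.000000 + (1-p)*2.746548] = 1.179173; exercise = 1.085664; V(2,2) = max -> 1.179173
  V(1,0) = exp(-r*dt) * [p*0.000000 + (1-p)*0.000000] = 0.000000; exercise = 0.000000; V(1,0) = max -> 0.000000
  V(1,1) = exp(-r*dt) * [p*0.000000 + (1-p)*1.179173] = 0.506254; exercise = 0.000000; V(1,1) = max -> 0.506254
  V(0,0) = exp(-r*dt) * [p*0.000000 + (1-p)*0.506254] = 0.217349; exercise = 0.000000; V(0,0) = max -> 0.217349

Answer: Price = V(0,0) = 0.2173


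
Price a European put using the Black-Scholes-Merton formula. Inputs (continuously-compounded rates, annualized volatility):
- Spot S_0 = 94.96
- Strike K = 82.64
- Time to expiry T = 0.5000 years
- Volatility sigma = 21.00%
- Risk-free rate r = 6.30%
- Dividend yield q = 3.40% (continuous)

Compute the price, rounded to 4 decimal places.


d1 = (ln(S/K) + (r - q + 0.5*sigma^2) * T) / (sigma * sqrt(T)) = 1.10771258
d2 = d1 - sigma * sqrt(T) = 0.95922015
exp(-rT) = 0.96899096; exp(-qT) = 0.98314368
P = K * exp(-rT) * N(-d2) - S_0 * exp(-qT) * N(-d1)
N(-d1) = 0.13399298; N(-d2) = 0.16872393
P = 82.6400 * 0.96899096 * 0.16872393 - 94.9600 * 0.98314368 * 0.13399298 = 1.0015

Answer: Price = 1.0015


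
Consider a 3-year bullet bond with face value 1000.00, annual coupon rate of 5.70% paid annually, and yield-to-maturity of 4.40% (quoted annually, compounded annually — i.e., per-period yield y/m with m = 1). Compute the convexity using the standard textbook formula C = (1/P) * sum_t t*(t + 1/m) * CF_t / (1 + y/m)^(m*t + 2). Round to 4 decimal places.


Answer: Convexity = 10.2483

Derivation:
Coupon per period c = face * coupon_rate / m = 57.000000
Periods per year m = 1; per-period yield y/m = 0.044000
Number of cashflows N = 3
Cashflows (t years, CF_t, discount factor 1/(1+y/m)^(m*t), PV):
  t = 1.0000: CF_t = 57.000000, DF = 0.957854, PV = 54.597701
  t = 2.0000: CF_t = 57.000000, DF = 0.917485, PV = 52.296649
  t = 3.0000: CF_t = 1057.000000, DF = 0.878817, PV = 928.909686
Price P = sum_t PV_t = 1035.804036
Convexity numerator sum_t t*(t + 1/m) * CF_t / (1+y/m)^(m*t + 2):
  t = 1.0000: term = 100.185151
  t = 2.0000: term = 287.888364
  t = 3.0000: term = 10227.129143
Convexity = (1/P) * sum = 10615.202657 / 1035.804036 = 10.248273


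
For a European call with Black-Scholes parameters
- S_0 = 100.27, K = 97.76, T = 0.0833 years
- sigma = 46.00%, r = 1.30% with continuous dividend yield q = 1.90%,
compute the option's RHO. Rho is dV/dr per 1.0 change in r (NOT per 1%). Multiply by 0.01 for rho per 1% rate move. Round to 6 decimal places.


d1 = 0.2535656641; d2 = 0.1208016629
phi(d1) = 0.3863211324; exp(-qT) = 0.9984185518; exp(-rT) = 0.9989176861
N(d2) = 0.5480759335
Rho = K*T*exp(-rT)*N(d2) = 97.7600 * 0.0833 * 0.9989176861 * 0.5480759335 = 4.458375

Answer: Rho = 4.458375


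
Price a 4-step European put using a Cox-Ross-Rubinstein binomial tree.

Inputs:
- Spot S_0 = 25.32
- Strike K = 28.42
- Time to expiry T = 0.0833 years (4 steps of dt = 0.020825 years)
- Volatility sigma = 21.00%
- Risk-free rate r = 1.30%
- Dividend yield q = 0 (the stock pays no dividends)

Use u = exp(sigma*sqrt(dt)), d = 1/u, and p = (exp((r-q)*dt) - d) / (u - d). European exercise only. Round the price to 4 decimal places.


Answer: Price = V(0,0) = 3.0792

Derivation:
dt = T/N = 0.020825
u = exp(sigma*sqrt(dt)) = 1.030769; d = 1/u = 0.970150
p = (exp((r-q)*dt) - d) / (u - d) = 0.496891
Discount per step: exp(-r*dt) = 0.999729
Stock lattice S(k, i) with i counting down-moves:
  k=0: S(0,0) = 25.3200
  k=1: S(1,0) = 26.0991; S(1,1) = 24.5642
  k=2: S(2,0) = 26.9021; S(2,1) = 25.3200; S(2,2) = 23.8309
  k=3: S(3,0) = 27.7298; S(3,1) = 26.0991; S(3,2) = 24.5642; S(3,3) = 23.1196
  k=4: S(4,0) = 28.5831; S(4,1) = 26.9021; S(4,2) = 25.3200; S(4,3) = 23.8309; S(4,4) = 22.4295
Terminal payoffs V(N, i) = max(K - S_T, 0):
  V(4,0) = 0.000000; V(4,1) = 1.517903; V(4,2) = 3.100000; V(4,3) = 4.589055; V(4,4) = 5.990540
Backward induction: V(k, i) = exp(-r*dt) * [p * V(k+1, i) + (1-p) * V(k+1, i+1)].
  V(3,0) = exp(-r*dt) * [p*0.000000 + (1-p)*1.517903] = 0.763464
  V(3,1) = exp(-r*dt) * [p*1.517903 + (1-p)*3.100000] = 2.313244
  V(3,2) = exp(-r*dt) * [p*3.100000 + (1-p)*4.589055] = 3.848115
  V(3,3) = exp(-r*dt) * [p*4.589055 + (1-p)*5.990540] = 5.292721
  V(2,0) = exp(-r*dt) * [p*0.763464 + (1-p)*2.313244] = 1.542754
  V(2,1) = exp(-r*dt) * [p*2.313244 + (1-p)*3.848115] = 3.084616
  V(2,2) = exp(-r*dt) * [p*3.848115 + (1-p)*5.292721] = 4.573671
  V(1,0) = exp(-r*dt) * [p*1.542754 + (1-p)*3.084616] = 2.317851
  V(1,1) = exp(-r*dt) * [p*3.084616 + (1-p)*4.573671] = 3.832735
  V(0,0) = exp(-r*dt) * [p*2.317851 + (1-p)*3.832735] = 3.079169


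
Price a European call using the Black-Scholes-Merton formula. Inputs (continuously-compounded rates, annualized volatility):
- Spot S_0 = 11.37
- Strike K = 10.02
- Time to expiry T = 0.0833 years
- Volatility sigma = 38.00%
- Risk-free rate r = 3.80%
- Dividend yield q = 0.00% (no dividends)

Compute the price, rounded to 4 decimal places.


Answer: Price = 1.4497

Derivation:
d1 = (ln(S/K) + (r - q + 0.5*sigma^2) * T) / (sigma * sqrt(T)) = 1.23615550
d2 = d1 - sigma * sqrt(T) = 1.12648089
exp(-rT) = 0.99683960; exp(-qT) = 1.00000000
C = S_0 * exp(-qT) * N(d1) - K * exp(-rT) * N(d2)
N(d1) = 0.89179962; N(d2) = 0.87001899
C = 11.3700 * 1.00000000 * 0.89179962 - 10.0200 * 0.99683960 * 0.87001899 = 1.4497


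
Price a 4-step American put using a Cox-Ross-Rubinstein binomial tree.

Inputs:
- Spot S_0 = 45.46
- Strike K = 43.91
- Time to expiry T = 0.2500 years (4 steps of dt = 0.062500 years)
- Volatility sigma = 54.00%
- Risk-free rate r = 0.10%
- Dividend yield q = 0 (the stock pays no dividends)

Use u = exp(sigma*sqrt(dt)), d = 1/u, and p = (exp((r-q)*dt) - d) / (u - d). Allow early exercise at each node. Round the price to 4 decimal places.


dt = T/N = 0.062500
u = exp(sigma*sqrt(dt)) = 1.144537; d = 1/u = 0.873716
p = (exp((r-q)*dt) - d) / (u - d) = 0.466532
Discount per step: exp(-r*dt) = 0.999938
Stock lattice S(k, i) with i counting down-moves:
  k=0: S(0,0) = 45.4600
  k=1: S(1,0) = 52.0306; S(1,1) = 39.7191
  k=2: S(2,0) = 59.5510; S(2,1) = 45.4600; S(2,2) = 34.7032
  k=3: S(3,0) = 68.1583; S(3,1) = 52.0306; S(3,2) = 39.7191; S(3,3) = 30.3208
  k=4: S(4,0) = 78.0097; S(4,1) = 59.5510; S(4,2) = 45.4600; S(4,3) = 34.7032; S(4,4) = 26.4917
Terminal payoffs V(N, i) = max(K - S_T, 0):
  V(4,0) = 0.000000; V(4,1) = 0.000000; V(4,2) = 0.000000; V(4,3) = 9.206768; V(4,4) = 17.418264
Backward induction: V(k, i) = exp(-r*dt) * [p * V(k+1, i) + (1-p) * V(k+1, i+1)]; then take max(V_cont, immediate exercise) for American.
  V(3,0) = exp(-r*dt) * [p*0.000000 + (1-p)*0.000000] = 0.000000; exercise = 0.000000; V(3,0) = max -> 0.000000
  V(3,1) = exp(-r*dt) * [p*0.000000 + (1-p)*0.000000] = 0.000000; exercise = 0.000000; V(3,1) = max -> 0.000000
  V(3,2) = exp(-r*dt) * [p*0.000000 + (1-p)*9.206768] = 4.911210; exercise = 4.190875; V(3,2) = max -> 4.911210
  V(3,3) = exp(-r*dt) * [p*9.206768 + (1-p)*17.418264] = 13.586490; exercise = 13.589234; V(3,3) = max -> 13.589234
  V(2,0) = exp(-r*dt) * [p*0.000000 + (1-p)*0.000000] = 0.000000; exercise = 0.000000; V(2,0) = max -> 0.000000
  V(2,1) = exp(-r*dt) * [p*0.000000 + (1-p)*4.911210] = 2.619810; exercise = 0.000000; V(2,1) = max -> 2.619810
  V(2,2) = exp(-r*dt) * [p*4.911210 + (1-p)*13.589234] = 9.540062; exercise = 9.206768; V(2,2) = max -> 9.540062
  V(1,0) = exp(-r*dt) * [p*0.000000 + (1-p)*2.619810] = 1.397497; exercise = 0.000000; V(1,0) = max -> 1.397497
  V(1,1) = exp(-r*dt) * [p*2.619810 + (1-p)*9.540062] = 6.311149; exercise = 4.190875; V(1,1) = max -> 6.311149
  V(0,0) = exp(-r*dt) * [p*1.397497 + (1-p)*6.311149] = 4.018522; exercise = 0.000000; V(0,0) = max -> 4.018522

Answer: Price = V(0,0) = 4.0185


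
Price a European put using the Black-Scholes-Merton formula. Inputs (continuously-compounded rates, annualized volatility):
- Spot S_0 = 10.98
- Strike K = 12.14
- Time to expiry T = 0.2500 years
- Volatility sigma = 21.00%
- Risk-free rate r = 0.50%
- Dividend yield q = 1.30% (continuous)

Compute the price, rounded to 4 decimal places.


d1 = (ln(S/K) + (r - q + 0.5*sigma^2) * T) / (sigma * sqrt(T)) = -0.92302714
d2 = d1 - sigma * sqrt(T) = -1.02802714
exp(-rT) = 0.99875078; exp(-qT) = 0.99675528
P = K * exp(-rT) * N(-d2) - S_0 * exp(-qT) * N(-d1)
N(-d1) = 0.82200347; N(-d2) = 0.84803147
P = 12.1400 * 0.99875078 * 0.84803147 - 10.9800 * 0.99675528 * 0.82200347 = 1.2859

Answer: Price = 1.2859


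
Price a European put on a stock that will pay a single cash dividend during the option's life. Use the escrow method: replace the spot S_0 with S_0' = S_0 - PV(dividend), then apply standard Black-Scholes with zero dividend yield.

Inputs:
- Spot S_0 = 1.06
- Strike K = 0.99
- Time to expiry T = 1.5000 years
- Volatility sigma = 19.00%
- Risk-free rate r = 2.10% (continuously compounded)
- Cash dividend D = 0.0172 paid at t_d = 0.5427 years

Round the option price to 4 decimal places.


PV(D) = D * exp(-r * t_d) = 0.0172 * 0.98866800 = 0.01700509
S_0' = S_0 - PV(D) = 1.0600 - 0.01700509 = 1.04299491
d1 = (ln(S_0'/K) + (r + sigma^2/2)*T) / (sigma*sqrt(T)) = 0.47580965
d2 = d1 - sigma*sqrt(T) = 0.24310813
exp(-rT) = 0.96899096
N(-d1) = 0.31710500; N(-d2) = 0.40396082
P = K * exp(-rT) * N(-d2) - S_0' * N(-d1) = 0.9900 * 0.96899096 * 0.40396082 - 1.04299491 * 0.31710500 = 0.0568

Answer: Price = 0.0568


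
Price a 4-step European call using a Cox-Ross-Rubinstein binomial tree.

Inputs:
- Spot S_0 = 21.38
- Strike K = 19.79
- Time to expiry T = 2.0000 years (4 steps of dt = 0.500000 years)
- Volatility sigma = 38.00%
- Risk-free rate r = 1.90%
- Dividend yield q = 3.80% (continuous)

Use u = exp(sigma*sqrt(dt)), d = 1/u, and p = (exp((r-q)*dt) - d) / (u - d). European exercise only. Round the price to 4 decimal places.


Answer: Price = V(0,0) = 4.4933

Derivation:
dt = T/N = 0.500000
u = exp(sigma*sqrt(dt)) = 1.308263; d = 1/u = 0.764372
p = (exp((r-q)*dt) - d) / (u - d) = 0.415842
Discount per step: exp(-r*dt) = 0.990545
Stock lattice S(k, i) with i counting down-moves:
  k=0: S(0,0) = 21.3800
  k=1: S(1,0) = 27.9707; S(1,1) = 16.3423
  k=2: S(2,0) = 36.5930; S(2,1) = 21.3800; S(2,2) = 12.4916
  k=3: S(3,0) = 47.8733; S(3,1) = 27.9707; S(3,2) = 16.3423; S(3,3) = 9.5482
  k=4: S(4,0) = 62.6309; S(4,1) = 36.5930; S(4,2) = 21.3800; S(4,3) = 12.4916; S(4,4) = 7.2984
Terminal payoffs V(N, i) = max(S_T - K, 0):
  V(4,0) = 42.840865; V(4,1) = 16.803003; V(4,2) = 1.590000; V(4,3) = 0.000000; V(4,4) = 0.000000
Backward induction: V(k, i) = exp(-r*dt) * [p * V(k+1, i) + (1-p) * V(k+1, i+1)].
  V(3,0) = exp(-r*dt) * [p*42.840865 + (1-p)*16.803003] = 27.369395
  V(3,1) = exp(-r*dt) * [p*16.803003 + (1-p)*1.590000] = 7.841360
  V(3,2) = exp(-r*dt) * [p*1.590000 + (1-p)*0.000000] = 0.654937
  V(3,3) = exp(-r*dt) * [p*0.000000 + (1-p)*0.000000] = 0.000000
  V(2,0) = exp(-r*dt) * [p*27.369395 + (1-p)*7.841360] = 15.811018
  V(2,1) = exp(-r*dt) * [p*7.841360 + (1-p)*0.654937] = 3.608906
  V(2,2) = exp(-r*dt) * [p*0.654937 + (1-p)*0.000000] = 0.269775
  V(1,0) = exp(-r*dt) * [p*15.811018 + (1-p)*3.608906] = 8.600960
  V(1,1) = exp(-r*dt) * [p*3.608906 + (1-p)*0.269775] = 1.642647
  V(0,0) = exp(-r*dt) * [p*8.600960 + (1-p)*1.642647] = 4.493317


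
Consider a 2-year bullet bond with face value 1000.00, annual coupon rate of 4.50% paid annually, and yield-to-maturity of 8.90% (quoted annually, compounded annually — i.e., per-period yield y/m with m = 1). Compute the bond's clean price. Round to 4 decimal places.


Coupon per period c = face * coupon_rate / m = 45.000000
Periods per year m = 1; per-period yield y/m = 0.089000
Number of cashflows N = 2
Cashflows (t years, CF_t, discount factor 1/(1+y/m)^(m*t), PV):
  t = 1.0000: CF_t = 45.000000, DF = 0.918274, PV = 41.322314
  t = 2.0000: CF_t = 1045.000000, DF = 0.843226, PV = 881.171680
Price P = sum_t PV_t = 922.493994

Answer: Price = 922.4940


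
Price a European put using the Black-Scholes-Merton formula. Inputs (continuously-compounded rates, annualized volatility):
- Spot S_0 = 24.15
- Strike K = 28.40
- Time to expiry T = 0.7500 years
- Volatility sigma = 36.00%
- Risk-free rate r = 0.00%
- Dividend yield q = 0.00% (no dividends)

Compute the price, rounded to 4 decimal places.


d1 = (ln(S/K) + (r - q + 0.5*sigma^2) * T) / (sigma * sqrt(T)) = -0.36406670
d2 = d1 - sigma * sqrt(T) = -0.67583585
exp(-rT) = 1.00000000; exp(-qT) = 1.00000000
P = K * exp(-rT) * N(-d2) - S_0 * exp(-qT) * N(-d1)
N(-d1) = 0.64209590; N(-d2) = 0.75042756
P = 28.4000 * 1.00000000 * 0.75042756 - 24.1500 * 1.00000000 * 0.64209590 = 5.8055

Answer: Price = 5.8055


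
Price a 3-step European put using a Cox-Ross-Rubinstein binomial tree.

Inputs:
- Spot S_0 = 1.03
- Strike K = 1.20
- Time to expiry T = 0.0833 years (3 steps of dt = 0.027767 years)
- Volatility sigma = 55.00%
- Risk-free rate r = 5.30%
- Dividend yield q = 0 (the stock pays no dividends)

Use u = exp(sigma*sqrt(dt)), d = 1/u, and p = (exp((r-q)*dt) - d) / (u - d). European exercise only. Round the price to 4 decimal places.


Answer: Price = V(0,0) = 0.1824

Derivation:
dt = T/N = 0.027767
u = exp(sigma*sqrt(dt)) = 1.095979; d = 1/u = 0.912426
p = (exp((r-q)*dt) - d) / (u - d) = 0.485127
Discount per step: exp(-r*dt) = 0.998529
Stock lattice S(k, i) with i counting down-moves:
  k=0: S(0,0) = 1.0300
  k=1: S(1,0) = 1.1289; S(1,1) = 0.9398
  k=2: S(2,0) = 1.2372; S(2,1) = 1.0300; S(2,2) = 0.8575
  k=3: S(3,0) = 1.3560; S(3,1) = 1.1289; S(3,2) = 0.9398; S(3,3) = 0.7824
Terminal payoffs V(N, i) = max(K - S_T, 0):
  V(3,0) = 0.000000; V(3,1) = 0.071141; V(3,2) = 0.260201; V(3,3) = 0.417598
Backward induction: V(k, i) = exp(-r*dt) * [p * V(k+1, i) + (1-p) * V(k+1, i+1)].
  V(2,0) = exp(-r*dt) * [p*0.000000 + (1-p)*0.071141] = 0.036575
  V(2,1) = exp(-r*dt) * [p*0.071141 + (1-p)*0.260201] = 0.168235
  V(2,2) = exp(-r*dt) * [p*0.260201 + (1-p)*0.417598] = 0.340739
  V(1,0) = exp(-r*dt) * [p*0.036575 + (1-p)*0.168235] = 0.104210
  V(1,1) = exp(-r*dt) * [p*0.168235 + (1-p)*0.340739] = 0.256675
  V(0,0) = exp(-r*dt) * [p*0.104210 + (1-p)*0.256675] = 0.182441


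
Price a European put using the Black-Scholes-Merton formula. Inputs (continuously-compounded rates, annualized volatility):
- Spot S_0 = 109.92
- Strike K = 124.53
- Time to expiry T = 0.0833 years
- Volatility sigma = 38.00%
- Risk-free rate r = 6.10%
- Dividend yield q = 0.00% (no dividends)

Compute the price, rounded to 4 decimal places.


Answer: Price = 14.8710

Derivation:
d1 = (ln(S/K) + (r - q + 0.5*sigma^2) * T) / (sigma * sqrt(T)) = -1.03668718
d2 = d1 - sigma * sqrt(T) = -1.14636179
exp(-rT) = 0.99493159; exp(-qT) = 1.00000000
P = K * exp(-rT) * N(-d2) - S_0 * exp(-qT) * N(-d1)
N(-d1) = 0.85005917; N(-d2) = 0.87417726
P = 124.5300 * 0.99493159 * 0.87417726 - 109.9200 * 1.00000000 * 0.85005917 = 14.8710


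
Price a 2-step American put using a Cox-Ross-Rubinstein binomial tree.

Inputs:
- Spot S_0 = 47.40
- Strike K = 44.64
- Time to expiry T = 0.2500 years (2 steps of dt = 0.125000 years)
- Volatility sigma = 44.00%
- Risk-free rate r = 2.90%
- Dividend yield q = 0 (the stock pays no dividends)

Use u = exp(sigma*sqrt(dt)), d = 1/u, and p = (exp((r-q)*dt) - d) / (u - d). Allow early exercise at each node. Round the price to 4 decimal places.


dt = T/N = 0.125000
u = exp(sigma*sqrt(dt)) = 1.168316; d = 1/u = 0.855933
p = (exp((r-q)*dt) - d) / (u - d) = 0.472813
Discount per step: exp(-r*dt) = 0.996382
Stock lattice S(k, i) with i counting down-moves:
  k=0: S(0,0) = 47.4000
  k=1: S(1,0) = 55.3782; S(1,1) = 40.5712
  k=2: S(2,0) = 64.6992; S(2,1) = 47.4000; S(2,2) = 34.7262
Terminal payoffs V(N, i) = max(K - S_T, 0):
  V(2,0) = 0.000000; V(2,1) = 0.000000; V(2,2) = 9.913772
Backward induction: V(k, i) = exp(-r*dt) * [p * V(k+1, i) + (1-p) * V(k+1, i+1)]; then take max(V_cont, immediate exercise) for American.
  V(1,0) = exp(-r*dt) * [p*0.000000 + (1-p)*0.000000] = 0.000000; exercise = 0.000000; V(1,0) = max -> 0.000000
  V(1,1) = exp(-r*dt) * [p*0.000000 + (1-p)*9.913772] = 5.207503; exercise = 4.068789; V(1,1) = max -> 5.207503
  V(0,0) = exp(-r*dt) * [p*0.000000 + (1-p)*5.207503] = 2.735395; exercise = 0.000000; V(0,0) = max -> 2.735395

Answer: Price = V(0,0) = 2.7354


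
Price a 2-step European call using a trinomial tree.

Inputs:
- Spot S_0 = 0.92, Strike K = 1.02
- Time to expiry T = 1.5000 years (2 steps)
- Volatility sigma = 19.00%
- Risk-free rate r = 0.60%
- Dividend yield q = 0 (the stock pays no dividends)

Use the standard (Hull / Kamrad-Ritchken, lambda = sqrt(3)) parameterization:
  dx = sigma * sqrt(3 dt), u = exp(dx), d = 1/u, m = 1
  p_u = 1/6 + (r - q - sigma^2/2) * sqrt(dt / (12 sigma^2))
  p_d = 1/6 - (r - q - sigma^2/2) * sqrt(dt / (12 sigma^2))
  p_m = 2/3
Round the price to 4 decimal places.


dt = T/N = 0.750000; dx = sigma*sqrt(3*dt) = 0.285000
u = exp(dx) = 1.329762; d = 1/u = 0.752014
p_u = 0.150811, p_m = 0.666667, p_d = 0.182522
Discount per step: exp(-r*dt) = 0.995510
Stock lattice S(k, j) with j the centered position index:
  k=0: S(0,+0) = 0.9200
  k=1: S(1,-1) = 0.6919; S(1,+0) = 0.9200; S(1,+1) = 1.2234
  k=2: S(2,-2) = 0.5203; S(2,-1) = 0.6919; S(2,+0) = 0.9200; S(2,+1) = 1.2234; S(2,+2) = 1.6268
Terminal payoffs V(N, j) = max(S_T - K, 0):
  V(2,-2) = 0.000000; V(2,-1) = 0.000000; V(2,+0) = 0.000000; V(2,+1) = 0.203381; V(2,+2) = 0.606806
Backward induction: V(k, j) = exp(-r*dt) * [p_u * V(k+1, j+1) + p_m * V(k+1, j) + p_d * V(k+1, j-1)]
  V(1,-1) = exp(-r*dt) * [p_u*0.000000 + p_m*0.000000 + p_d*0.000000] = 0.000000
  V(1,+0) = exp(-r*dt) * [p_u*0.203381 + p_m*0.000000 + p_d*0.000000] = 0.030534
  V(1,+1) = exp(-r*dt) * [p_u*0.606806 + p_m*0.203381 + p_d*0.000000] = 0.226081
  V(0,+0) = exp(-r*dt) * [p_u*0.226081 + p_m*0.030534 + p_d*0.000000] = 0.054207

Answer: Price = V(0,0) = 0.0542


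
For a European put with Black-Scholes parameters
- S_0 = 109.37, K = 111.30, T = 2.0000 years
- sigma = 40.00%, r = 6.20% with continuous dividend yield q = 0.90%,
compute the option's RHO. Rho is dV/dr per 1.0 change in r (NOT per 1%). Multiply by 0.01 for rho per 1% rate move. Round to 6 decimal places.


Answer: Rho = -108.208305

Derivation:
d1 = 0.4393031181; d2 = -0.1263823068
phi(d1) = 0.3622458522; exp(-qT) = 0.9821610324; exp(-rT) = 0.8833798409
N(-d2) = 0.5502853465
Rho = -K*T*exp(-rT)*N(-d2) = -111.3000 * 2.0000 * 0.8833798409 * 0.5502853465 = -108.208305


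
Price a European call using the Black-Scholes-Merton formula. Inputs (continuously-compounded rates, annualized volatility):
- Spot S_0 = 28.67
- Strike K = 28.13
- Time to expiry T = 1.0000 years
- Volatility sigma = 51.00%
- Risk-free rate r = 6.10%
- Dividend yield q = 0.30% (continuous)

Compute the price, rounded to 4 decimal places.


d1 = (ln(S/K) + (r - q + 0.5*sigma^2) * T) / (sigma * sqrt(T)) = 0.40600913
d2 = d1 - sigma * sqrt(T) = -0.10399087
exp(-rT) = 0.94082324; exp(-qT) = 0.99700450
C = S_0 * exp(-qT) * N(d1) - K * exp(-rT) * N(d2)
N(d1) = 0.65763205; N(d2) = 0.45858830
C = 28.6700 * 0.99700450 * 0.65763205 - 28.1300 * 0.94082324 * 0.45858830 = 6.6611

Answer: Price = 6.6611


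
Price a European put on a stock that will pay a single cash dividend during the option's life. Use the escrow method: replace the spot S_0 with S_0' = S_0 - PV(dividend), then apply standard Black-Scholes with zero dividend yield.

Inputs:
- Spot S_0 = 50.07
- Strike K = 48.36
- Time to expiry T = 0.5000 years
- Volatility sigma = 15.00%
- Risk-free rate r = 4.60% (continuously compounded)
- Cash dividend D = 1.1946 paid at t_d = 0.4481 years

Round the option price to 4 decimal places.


Answer: Price = 1.3179

Derivation:
PV(D) = D * exp(-r * t_d) = 1.1946 * 0.97959839 = 1.17022823
S_0' = S_0 - PV(D) = 50.0700 - 1.17022823 = 48.89977177
d1 = (ln(S_0'/K) + (r + sigma^2/2)*T) / (sigma*sqrt(T)) = 0.37452810
d2 = d1 - sigma*sqrt(T) = 0.26846208
exp(-rT) = 0.97726248
N(-d1) = 0.35400573; N(-d2) = 0.39417183
P = K * exp(-rT) * N(-d2) - S_0' * N(-d1) = 48.3600 * 0.97726248 * 0.39417183 - 48.89977177 * 0.35400573 = 1.3179


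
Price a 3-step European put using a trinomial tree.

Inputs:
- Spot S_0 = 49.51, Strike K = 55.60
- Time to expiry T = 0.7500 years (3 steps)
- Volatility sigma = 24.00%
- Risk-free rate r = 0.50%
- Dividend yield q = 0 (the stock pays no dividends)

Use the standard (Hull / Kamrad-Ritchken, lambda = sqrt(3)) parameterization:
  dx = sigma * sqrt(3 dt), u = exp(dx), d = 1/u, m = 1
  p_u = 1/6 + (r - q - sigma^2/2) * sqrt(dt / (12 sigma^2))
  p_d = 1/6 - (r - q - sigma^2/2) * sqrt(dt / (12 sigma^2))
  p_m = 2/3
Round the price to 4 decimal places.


Answer: Price = V(0,0) = 8.0620

Derivation:
dt = T/N = 0.250000; dx = sigma*sqrt(3*dt) = 0.207846
u = exp(dx) = 1.231024; d = 1/u = 0.812332
p_u = 0.152353, p_m = 0.666667, p_d = 0.180980
Discount per step: exp(-r*dt) = 0.998751
Stock lattice S(k, j) with j the centered position index:
  k=0: S(0,+0) = 49.5100
  k=1: S(1,-1) = 40.2186; S(1,+0) = 49.5100; S(1,+1) = 60.9480
  k=2: S(2,-2) = 32.6708; S(2,-1) = 40.2186; S(2,+0) = 49.5100; S(2,+1) = 60.9480; S(2,+2) = 75.0284
  k=3: S(3,-3) = 26.5396; S(3,-2) = 32.6708; S(3,-1) = 40.2186; S(3,+0) = 49.5100; S(3,+1) = 60.9480; S(3,+2) = 75.0284; S(3,+3) = 92.3618
Terminal payoffs V(N, j) = max(K - S_T, 0):
  V(3,-3) = 29.060442; V(3,-2) = 22.929175; V(3,-1) = 15.381440; V(3,+0) = 6.090000; V(3,+1) = 0.000000; V(3,+2) = 0.000000; V(3,+3) = 0.000000
Backward induction: V(k, j) = exp(-r*dt) * [p_u * V(k+1, j+1) + p_m * V(k+1, j) + p_d * V(k+1, j-1)]
  V(2,-2) = exp(-r*dt) * [p_u*15.381440 + p_m*22.929175 + p_d*29.060442] = 22.860298
  V(2,-1) = exp(-r*dt) * [p_u*6.090000 + p_m*15.381440 + p_d*22.929175] = 15.312697
  V(2,+0) = exp(-r*dt) * [p_u*0.000000 + p_m*6.090000 + p_d*15.381440] = 6.835186
  V(2,+1) = exp(-r*dt) * [p_u*0.000000 + p_m*0.000000 + p_d*6.090000] = 1.100792
  V(2,+2) = exp(-r*dt) * [p_u*0.000000 + p_m*0.000000 + p_d*0.000000] = 0.000000
  V(1,-1) = exp(-r*dt) * [p_u*6.835186 + p_m*15.312697 + p_d*22.860298] = 15.367865
  V(1,+0) = exp(-r*dt) * [p_u*1.100792 + p_m*6.835186 + p_d*15.312697] = 7.486430
  V(1,+1) = exp(-r*dt) * [p_u*0.000000 + p_m*1.100792 + p_d*6.835186] = 1.968432
  V(0,+0) = exp(-r*dt) * [p_u*1.968432 + p_m*7.486430 + p_d*15.367865] = 8.062045


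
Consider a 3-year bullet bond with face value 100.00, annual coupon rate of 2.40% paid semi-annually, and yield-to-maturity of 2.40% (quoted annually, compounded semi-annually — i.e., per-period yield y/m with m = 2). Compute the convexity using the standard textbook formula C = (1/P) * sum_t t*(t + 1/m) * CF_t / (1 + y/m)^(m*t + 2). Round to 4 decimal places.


Answer: Convexity = 9.8544

Derivation:
Coupon per period c = face * coupon_rate / m = 1.200000
Periods per year m = 2; per-period yield y/m = 0.012000
Number of cashflows N = 6
Cashflows (t years, CF_t, discount factor 1/(1+y/m)^(m*t), PV):
  t = 0.5000: CF_t = 1.200000, DF = 0.988142, PV = 1.185771
  t = 1.0000: CF_t = 1.200000, DF = 0.976425, PV = 1.171710
  t = 1.5000: CF_t = 1.200000, DF = 0.964847, PV = 1.157816
  t = 2.0000: CF_t = 1.200000, DF = 0.953406, PV = 1.144087
  t = 2.5000: CF_t = 1.200000, DF = 0.942101, PV = 1.130521
  t = 3.0000: CF_t = 101.200000, DF = 0.930930, PV = 94.210094
Price P = sum_t PV_t = 100.000000
Convexity numerator sum_t t*(t + 1/m) * CF_t / (1+y/m)^(m*t + 2):
  t = 0.5000: term = 0.578908
  t = 1.0000: term = 1.716131
  t = 1.5000: term = 3.391563
  t = 2.0000: term = 5.585579
  t = 2.5000: term = 8.279020
  t = 3.0000: term = 965.885645
Convexity = (1/P) * sum = 985.436846 / 100.000000 = 9.854368
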